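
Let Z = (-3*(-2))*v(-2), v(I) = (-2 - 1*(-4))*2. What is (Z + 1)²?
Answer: 625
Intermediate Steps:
v(I) = 4 (v(I) = (-2 + 4)*2 = 2*2 = 4)
Z = 24 (Z = -3*(-2)*4 = 6*4 = 24)
(Z + 1)² = (24 + 1)² = 25² = 625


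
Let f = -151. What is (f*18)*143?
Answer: -388674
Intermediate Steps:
(f*18)*143 = -151*18*143 = -2718*143 = -388674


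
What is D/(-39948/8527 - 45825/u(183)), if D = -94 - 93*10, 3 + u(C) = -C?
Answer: -541362176/127773149 ≈ -4.2369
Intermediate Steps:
u(C) = -3 - C
D = -1024 (D = -94 - 930 = -1024)
D/(-39948/8527 - 45825/u(183)) = -1024/(-39948/8527 - 45825/(-3 - 1*183)) = -1024/(-39948*1/8527 - 45825/(-3 - 183)) = -1024/(-39948/8527 - 45825/(-186)) = -1024/(-39948/8527 - 45825*(-1/186)) = -1024/(-39948/8527 + 15275/62) = -1024/127773149/528674 = -1024*528674/127773149 = -541362176/127773149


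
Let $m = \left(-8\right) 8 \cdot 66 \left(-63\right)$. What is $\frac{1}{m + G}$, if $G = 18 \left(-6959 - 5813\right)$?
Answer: $\frac{1}{36216} \approx 2.7612 \cdot 10^{-5}$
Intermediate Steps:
$G = -229896$ ($G = 18 \left(-6959 - 5813\right) = 18 \left(-12772\right) = -229896$)
$m = 266112$ ($m = \left(-64\right) 66 \left(-63\right) = \left(-4224\right) \left(-63\right) = 266112$)
$\frac{1}{m + G} = \frac{1}{266112 - 229896} = \frac{1}{36216}$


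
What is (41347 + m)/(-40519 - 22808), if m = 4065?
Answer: -45412/63327 ≈ -0.71710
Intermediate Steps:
(41347 + m)/(-40519 - 22808) = (41347 + 4065)/(-40519 - 22808) = 45412/(-63327) = 45412*(-1/63327) = -45412/63327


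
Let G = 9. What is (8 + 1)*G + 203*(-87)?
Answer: -17580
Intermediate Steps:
(8 + 1)*G + 203*(-87) = (8 + 1)*9 + 203*(-87) = 9*9 - 17661 = 81 - 17661 = -17580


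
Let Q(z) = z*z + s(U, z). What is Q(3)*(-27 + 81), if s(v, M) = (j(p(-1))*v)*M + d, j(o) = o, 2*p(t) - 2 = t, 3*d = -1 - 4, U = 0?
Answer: 396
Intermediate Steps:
d = -5/3 (d = (-1 - 4)/3 = (⅓)*(-5) = -5/3 ≈ -1.6667)
p(t) = 1 + t/2
s(v, M) = -5/3 + M*v/2 (s(v, M) = ((1 + (½)*(-1))*v)*M - 5/3 = ((1 - ½)*v)*M - 5/3 = (v/2)*M - 5/3 = M*v/2 - 5/3 = -5/3 + M*v/2)
Q(z) = -5/3 + z² (Q(z) = z*z + (-5/3 + (½)*z*0) = z² + (-5/3 + 0) = z² - 5/3 = -5/3 + z²)
Q(3)*(-27 + 81) = (-5/3 + 3²)*(-27 + 81) = (-5/3 + 9)*54 = (22/3)*54 = 396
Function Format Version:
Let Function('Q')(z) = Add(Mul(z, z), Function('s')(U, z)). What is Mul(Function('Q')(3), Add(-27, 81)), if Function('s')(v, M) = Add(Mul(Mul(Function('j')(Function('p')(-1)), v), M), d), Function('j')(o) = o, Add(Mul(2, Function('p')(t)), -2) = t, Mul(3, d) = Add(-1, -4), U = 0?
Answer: 396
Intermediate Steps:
d = Rational(-5, 3) (d = Mul(Rational(1, 3), Add(-1, -4)) = Mul(Rational(1, 3), -5) = Rational(-5, 3) ≈ -1.6667)
Function('p')(t) = Add(1, Mul(Rational(1, 2), t))
Function('s')(v, M) = Add(Rational(-5, 3), Mul(Rational(1, 2), M, v)) (Function('s')(v, M) = Add(Mul(Mul(Add(1, Mul(Rational(1, 2), -1)), v), M), Rational(-5, 3)) = Add(Mul(Mul(Add(1, Rational(-1, 2)), v), M), Rational(-5, 3)) = Add(Mul(Mul(Rational(1, 2), v), M), Rational(-5, 3)) = Add(Mul(Rational(1, 2), M, v), Rational(-5, 3)) = Add(Rational(-5, 3), Mul(Rational(1, 2), M, v)))
Function('Q')(z) = Add(Rational(-5, 3), Pow(z, 2)) (Function('Q')(z) = Add(Mul(z, z), Add(Rational(-5, 3), Mul(Rational(1, 2), z, 0))) = Add(Pow(z, 2), Add(Rational(-5, 3), 0)) = Add(Pow(z, 2), Rational(-5, 3)) = Add(Rational(-5, 3), Pow(z, 2)))
Mul(Function('Q')(3), Add(-27, 81)) = Mul(Add(Rational(-5, 3), Pow(3, 2)), Add(-27, 81)) = Mul(Add(Rational(-5, 3), 9), 54) = Mul(Rational(22, 3), 54) = 396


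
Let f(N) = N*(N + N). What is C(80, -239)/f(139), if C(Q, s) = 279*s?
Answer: -66681/38642 ≈ -1.7256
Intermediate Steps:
f(N) = 2*N**2 (f(N) = N*(2*N) = 2*N**2)
C(80, -239)/f(139) = (279*(-239))/((2*139**2)) = -66681/(2*19321) = -66681/38642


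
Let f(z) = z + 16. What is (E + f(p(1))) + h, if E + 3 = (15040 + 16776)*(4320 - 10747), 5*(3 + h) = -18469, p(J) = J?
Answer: -1022425574/5 ≈ -2.0449e+8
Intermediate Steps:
h = -18484/5 (h = -3 + (⅕)*(-18469) = -3 - 18469/5 = -18484/5 ≈ -3696.8)
f(z) = 16 + z
E = -204481435 (E = -3 + (15040 + 16776)*(4320 - 10747) = -3 + 31816*(-6427) = -3 - 204481432 = -204481435)
(E + f(p(1))) + h = (-204481435 + (16 + 1)) - 18484/5 = (-204481435 + 17) - 18484/5 = -204481418 - 18484/5 = -1022425574/5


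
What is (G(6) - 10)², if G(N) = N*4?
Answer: 196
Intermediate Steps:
G(N) = 4*N
(G(6) - 10)² = (4*6 - 10)² = (24 - 10)² = 14² = 196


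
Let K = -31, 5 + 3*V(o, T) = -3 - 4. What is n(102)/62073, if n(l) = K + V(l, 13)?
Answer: -35/62073 ≈ -0.00056385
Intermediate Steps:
V(o, T) = -4 (V(o, T) = -5/3 + (-3 - 4)/3 = -5/3 + (⅓)*(-7) = -5/3 - 7/3 = -4)
n(l) = -35 (n(l) = -31 - 4 = -35)
n(102)/62073 = -35/62073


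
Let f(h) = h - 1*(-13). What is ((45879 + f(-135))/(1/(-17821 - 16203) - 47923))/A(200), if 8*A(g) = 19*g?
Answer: -1556836168/774502772675 ≈ -0.0020101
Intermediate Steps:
f(h) = 13 + h (f(h) = h + 13 = 13 + h)
A(g) = 19*g/8 (A(g) = (19*g)/8 = 19*g/8)
((45879 + f(-135))/(1/(-17821 - 16203) - 47923))/A(200) = ((45879 + (13 - 135))/(1/(-17821 - 16203) - 47923))/(((19/8)*200)) = ((45879 - 122)/(1/(-34024) - 47923))/475 = (45757/(-1/34024 - 47923))*(1/475) = (45757/(-1630532153/34024))*(1/475) = (45757*(-34024/1630532153))*(1/475) = -1556836168/1630532153*1/475 = -1556836168/774502772675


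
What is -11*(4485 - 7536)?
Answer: 33561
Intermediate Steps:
-11*(4485 - 7536) = -11*(-3051) = 33561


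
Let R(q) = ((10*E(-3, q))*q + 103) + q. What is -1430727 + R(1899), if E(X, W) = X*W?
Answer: -109614755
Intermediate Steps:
E(X, W) = W*X
R(q) = 103 + q - 30*q² (R(q) = ((10*(q*(-3)))*q + 103) + q = ((10*(-3*q))*q + 103) + q = ((-30*q)*q + 103) + q = (-30*q² + 103) + q = (103 - 30*q²) + q = 103 + q - 30*q²)
-1430727 + R(1899) = -1430727 + (103 + 1899 - 30*1899²) = -1430727 + (103 + 1899 - 30*3606201) = -1430727 + (103 + 1899 - 108186030) = -1430727 - 108184028 = -109614755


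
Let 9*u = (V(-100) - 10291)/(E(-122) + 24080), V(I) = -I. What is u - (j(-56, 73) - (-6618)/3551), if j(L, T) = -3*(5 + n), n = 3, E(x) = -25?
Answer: 5660539243/256257915 ≈ 22.089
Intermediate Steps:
j(L, T) = -24 (j(L, T) = -3*(5 + 3) = -3*8 = -24)
u = -3397/72165 (u = ((-1*(-100) - 10291)/(-25 + 24080))/9 = ((100 - 10291)/24055)/9 = (-10191*1/24055)/9 = (⅑)*(-10191/24055) = -3397/72165 ≈ -0.047073)
u - (j(-56, 73) - (-6618)/3551) = -3397/72165 - (-24 - (-6618)/3551) = -3397/72165 - (-24 - 1*(-6618/3551)) = -3397/72165 - (-24 + 6618/3551) = -3397/72165 - 1*(-78606/3551) = -3397/72165 + 78606/3551 = 5660539243/256257915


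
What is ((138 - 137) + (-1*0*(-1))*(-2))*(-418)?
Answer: -418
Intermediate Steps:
((138 - 137) + (-1*0*(-1))*(-2))*(-418) = (1 + (0*(-1))*(-2))*(-418) = (1 + 0*(-2))*(-418) = (1 + 0)*(-418) = 1*(-418) = -418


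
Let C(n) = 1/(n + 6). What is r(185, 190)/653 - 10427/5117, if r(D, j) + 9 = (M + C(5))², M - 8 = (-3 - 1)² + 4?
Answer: -340864687/404309521 ≈ -0.84308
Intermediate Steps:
C(n) = 1/(6 + n)
M = 28 (M = 8 + ((-3 - 1)² + 4) = 8 + ((-4)² + 4) = 8 + (16 + 4) = 8 + 20 = 28)
r(D, j) = 94392/121 (r(D, j) = -9 + (28 + 1/(6 + 5))² = -9 + (28 + 1/11)² = -9 + (309/11)² = -9 + 95481/121 = 94392/121)
r(185, 190)/653 - 10427/5117 = (94392/121)/653 - 10427/5117 = (94392/121)*(1/653) - 10427*1/5117 = 94392/79013 - 10427/5117 = -340864687/404309521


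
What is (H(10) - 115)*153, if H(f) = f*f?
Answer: -2295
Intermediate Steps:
H(f) = f**2
(H(10) - 115)*153 = (10**2 - 115)*153 = (100 - 115)*153 = -15*153 = -2295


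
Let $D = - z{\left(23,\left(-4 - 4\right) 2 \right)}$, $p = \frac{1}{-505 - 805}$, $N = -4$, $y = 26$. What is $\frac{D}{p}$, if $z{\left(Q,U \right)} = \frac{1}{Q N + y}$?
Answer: $- \frac{655}{33} \approx -19.848$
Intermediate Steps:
$p = - \frac{1}{1310}$ ($p = \frac{1}{-1310} = - \frac{1}{1310} \approx -0.00076336$)
$z{\left(Q,U \right)} = \frac{1}{26 - 4 Q}$ ($z{\left(Q,U \right)} = \frac{1}{Q \left(-4\right) + 26} = \frac{1}{- 4 Q + 26} = \frac{1}{26 - 4 Q}$)
$D = \frac{1}{66}$ ($D = - \frac{-1}{-26 + 4 \cdot 23} = - \frac{-1}{-26 + 92} = - \frac{-1}{66} = \left(-1\right) \left(- \frac{1}{66}\right) = \frac{1}{66} \approx 0.015152$)
$\frac{D}{p} = \frac{1}{66 \left(- \frac{1}{1310}\right)} = \frac{1}{66} \left(-1310\right) = - \frac{655}{33}$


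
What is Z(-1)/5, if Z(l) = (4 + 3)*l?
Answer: -7/5 ≈ -1.4000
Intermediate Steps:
Z(l) = 7*l
Z(-1)/5 = (7*(-1))/5 = -7*⅕ = -7/5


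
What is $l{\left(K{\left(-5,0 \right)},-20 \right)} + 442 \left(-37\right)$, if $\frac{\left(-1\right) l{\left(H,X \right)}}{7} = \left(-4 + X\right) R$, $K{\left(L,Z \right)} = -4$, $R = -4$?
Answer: $-17026$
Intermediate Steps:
$l{\left(H,X \right)} = -112 + 28 X$ ($l{\left(H,X \right)} = - 7 \left(-4 + X\right) \left(-4\right) = - 7 \left(16 - 4 X\right) = -112 + 28 X$)
$l{\left(K{\left(-5,0 \right)},-20 \right)} + 442 \left(-37\right) = \left(-112 + 28 \left(-20\right)\right) + 442 \left(-37\right) = \left(-112 - 560\right) - 16354 = -672 - 16354 = -17026$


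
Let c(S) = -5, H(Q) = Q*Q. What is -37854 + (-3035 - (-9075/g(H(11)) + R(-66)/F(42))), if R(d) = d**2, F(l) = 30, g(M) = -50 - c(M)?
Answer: -618538/15 ≈ -41236.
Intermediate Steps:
H(Q) = Q**2
g(M) = -45 (g(M) = -50 - 1*(-5) = -50 + 5 = -45)
-37854 + (-3035 - (-9075/g(H(11)) + R(-66)/F(42))) = -37854 + (-3035 - (-9075/(-45) + (-66)**2/30)) = -37854 + (-3035 - (-9075*(-1/45) + 4356*(1/30))) = -37854 + (-3035 - (605/3 + 726/5)) = -37854 + (-3035 - 1*5203/15) = -37854 + (-3035 - 5203/15) = -37854 - 50728/15 = -618538/15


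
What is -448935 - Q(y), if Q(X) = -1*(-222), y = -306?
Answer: -449157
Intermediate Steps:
Q(X) = 222
-448935 - Q(y) = -448935 - 1*222 = -448935 - 222 = -449157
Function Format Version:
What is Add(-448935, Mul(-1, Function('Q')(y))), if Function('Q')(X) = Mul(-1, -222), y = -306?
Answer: -449157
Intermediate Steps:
Function('Q')(X) = 222
Add(-448935, Mul(-1, Function('Q')(y))) = Add(-448935, Mul(-1, 222)) = Add(-448935, -222) = -449157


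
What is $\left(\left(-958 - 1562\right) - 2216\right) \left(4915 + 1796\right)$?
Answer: $-31783296$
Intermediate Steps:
$\left(\left(-958 - 1562\right) - 2216\right) \left(4915 + 1796\right) = \left(-2520 - 2216\right) 6711 = \left(-4736\right) 6711 = -31783296$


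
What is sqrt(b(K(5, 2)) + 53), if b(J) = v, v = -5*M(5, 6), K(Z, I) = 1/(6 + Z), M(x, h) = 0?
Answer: sqrt(53) ≈ 7.2801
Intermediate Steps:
v = 0 (v = -5*0 = 0)
b(J) = 0
sqrt(b(K(5, 2)) + 53) = sqrt(0 + 53) = sqrt(53)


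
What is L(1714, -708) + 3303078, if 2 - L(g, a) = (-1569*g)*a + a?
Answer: -1900696540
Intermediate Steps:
L(g, a) = 2 - a + 1569*a*g (L(g, a) = 2 - ((-1569*g)*a + a) = 2 - (-1569*a*g + a) = 2 - (a - 1569*a*g) = 2 + (-a + 1569*a*g) = 2 - a + 1569*a*g)
L(1714, -708) + 3303078 = (2 - 1*(-708) + 1569*(-708)*1714) + 3303078 = (2 + 708 - 1904000328) + 3303078 = -1903999618 + 3303078 = -1900696540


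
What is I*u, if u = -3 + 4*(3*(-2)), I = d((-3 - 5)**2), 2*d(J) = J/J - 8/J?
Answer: -189/16 ≈ -11.813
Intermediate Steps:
d(J) = 1/2 - 4/J (d(J) = (J/J - 8/J)/2 = (1 - 8/J)/2 = 1/2 - 4/J)
I = 7/16 (I = (-8 + (-3 - 5)**2)/(2*((-3 - 5)**2)) = (-8 + (-8)**2)/(2*((-8)**2)) = (1/2)*(-8 + 64)/64 = (1/2)*(1/64)*56 = 7/16 ≈ 0.43750)
u = -27 (u = -3 + 4*(-6) = -3 - 24 = -27)
I*u = (7/16)*(-27) = -189/16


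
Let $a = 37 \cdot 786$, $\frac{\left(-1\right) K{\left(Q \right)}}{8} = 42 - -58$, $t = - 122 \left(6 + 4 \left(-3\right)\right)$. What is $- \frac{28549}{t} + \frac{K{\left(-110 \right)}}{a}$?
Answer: $- \frac{46158201}{1182668} \approx -39.029$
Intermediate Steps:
$t = 732$ ($t = - 122 \left(6 - 12\right) = \left(-122\right) \left(-6\right) = 732$)
$K{\left(Q \right)} = -800$ ($K{\left(Q \right)} = - 8 \left(42 - -58\right) = - 8 \left(42 + 58\right) = \left(-8\right) 100 = -800$)
$a = 29082$
$- \frac{28549}{t} + \frac{K{\left(-110 \right)}}{a} = - \frac{28549}{732} - \frac{800}{29082} = \left(-28549\right) \frac{1}{732} - \frac{400}{14541} = - \frac{28549}{732} - \frac{400}{14541} = - \frac{46158201}{1182668}$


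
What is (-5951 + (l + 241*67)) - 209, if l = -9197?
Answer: 790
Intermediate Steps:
(-5951 + (l + 241*67)) - 209 = (-5951 + (-9197 + 241*67)) - 209 = (-5951 + (-9197 + 16147)) - 209 = (-5951 + 6950) - 209 = 999 - 209 = 790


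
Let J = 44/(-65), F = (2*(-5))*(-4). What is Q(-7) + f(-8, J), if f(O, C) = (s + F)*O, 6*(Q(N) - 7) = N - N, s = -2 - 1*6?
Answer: -249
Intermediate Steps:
F = 40 (F = -10*(-4) = 40)
s = -8 (s = -2 - 6 = -8)
Q(N) = 7 (Q(N) = 7 + (N - N)/6 = 7 + (⅙)*0 = 7 + 0 = 7)
J = -44/65 (J = 44*(-1/65) = -44/65 ≈ -0.67692)
f(O, C) = 32*O (f(O, C) = (-8 + 40)*O = 32*O)
Q(-7) + f(-8, J) = 7 + 32*(-8) = 7 - 256 = -249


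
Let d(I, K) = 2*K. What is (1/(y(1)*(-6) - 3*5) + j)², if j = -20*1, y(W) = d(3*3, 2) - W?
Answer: 436921/1089 ≈ 401.21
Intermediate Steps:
y(W) = 4 - W (y(W) = 2*2 - W = 4 - W)
j = -20
(1/(y(1)*(-6) - 3*5) + j)² = (1/((4 - 1*1)*(-6) - 3*5) - 20)² = (1/((4 - 1)*(-6) - 15) - 20)² = (1/(3*(-6) - 15) - 20)² = (1/(-18 - 15) - 20)² = (1/(-33) - 20)² = (-1/33 - 20)² = (-661/33)² = 436921/1089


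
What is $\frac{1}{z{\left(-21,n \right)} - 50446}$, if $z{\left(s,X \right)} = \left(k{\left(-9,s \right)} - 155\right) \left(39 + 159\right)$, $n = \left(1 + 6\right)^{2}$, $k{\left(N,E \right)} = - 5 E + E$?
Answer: $- \frac{1}{64504} \approx -1.5503 \cdot 10^{-5}$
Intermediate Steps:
$k{\left(N,E \right)} = - 4 E$
$n = 49$ ($n = 7^{2} = 49$)
$z{\left(s,X \right)} = -30690 - 792 s$ ($z{\left(s,X \right)} = \left(- 4 s - 155\right) \left(39 + 159\right) = \left(-155 - 4 s\right) 198 = -30690 - 792 s$)
$\frac{1}{z{\left(-21,n \right)} - 50446} = \frac{1}{\left(-30690 - -16632\right) - 50446} = \frac{1}{\left(-30690 + 16632\right) - 50446} = \frac{1}{-14058 - 50446} = \frac{1}{-64504} = - \frac{1}{64504}$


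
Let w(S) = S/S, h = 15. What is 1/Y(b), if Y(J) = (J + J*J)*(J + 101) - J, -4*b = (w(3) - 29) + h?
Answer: 64/91949 ≈ 0.00069604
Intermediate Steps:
w(S) = 1
b = 13/4 (b = -((1 - 29) + 15)/4 = -(-28 + 15)/4 = -1/4*(-13) = 13/4 ≈ 3.2500)
Y(J) = -J + (101 + J)*(J + J**2) (Y(J) = (J + J**2)*(101 + J) - J = (101 + J)*(J + J**2) - J = -J + (101 + J)*(J + J**2))
1/Y(b) = 1/(13*(100 + (13/4)**2 + 102*(13/4))/4) = 1/(13*(100 + 169/16 + 663/2)/4) = 1/((13/4)*(7073/16)) = 1/(91949/64) = 64/91949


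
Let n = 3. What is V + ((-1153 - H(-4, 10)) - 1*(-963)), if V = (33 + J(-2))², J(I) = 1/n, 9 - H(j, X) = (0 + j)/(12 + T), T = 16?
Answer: 57454/63 ≈ 911.97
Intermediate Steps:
H(j, X) = 9 - j/28 (H(j, X) = 9 - (0 + j)/(12 + 16) = 9 - j/28)
J(I) = ⅓ (J(I) = 1/3 = ⅓)
V = 10000/9 (V = (33 + ⅓)² = (100/3)² = 10000/9 ≈ 1111.1)
V + ((-1153 - H(-4, 10)) - 1*(-963)) = 10000/9 + ((-1153 - (9 - 1/28*(-4))) - 1*(-963)) = 10000/9 + ((-1153 - (9 + ⅐)) + 963) = 10000/9 + ((-1153 - 1*64/7) + 963) = 10000/9 + ((-1153 - 64/7) + 963) = 10000/9 + (-8135/7 + 963) = 10000/9 - 1394/7 = 57454/63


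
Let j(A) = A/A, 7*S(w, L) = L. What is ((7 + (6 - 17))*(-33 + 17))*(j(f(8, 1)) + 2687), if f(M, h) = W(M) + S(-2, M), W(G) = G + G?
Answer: 172032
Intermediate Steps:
W(G) = 2*G
S(w, L) = L/7
f(M, h) = 15*M/7 (f(M, h) = 2*M + M/7 = 15*M/7)
j(A) = 1
((7 + (6 - 17))*(-33 + 17))*(j(f(8, 1)) + 2687) = ((7 + (6 - 17))*(-33 + 17))*(1 + 2687) = ((7 - 11)*(-16))*2688 = -4*(-16)*2688 = 64*2688 = 172032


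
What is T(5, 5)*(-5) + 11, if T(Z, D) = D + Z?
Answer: -39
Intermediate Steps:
T(5, 5)*(-5) + 11 = (5 + 5)*(-5) + 11 = 10*(-5) + 11 = -50 + 11 = -39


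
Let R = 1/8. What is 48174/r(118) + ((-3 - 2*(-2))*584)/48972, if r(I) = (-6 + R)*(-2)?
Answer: 2359183990/575421 ≈ 4099.9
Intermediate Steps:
R = 1/8 ≈ 0.12500
r(I) = 47/4 (r(I) = (-6 + 1/8)*(-2) = -47/8*(-2) = 47/4)
48174/r(118) + ((-3 - 2*(-2))*584)/48972 = 48174/(47/4) + ((-3 - 2*(-2))*584)/48972 = 48174*(4/47) + ((-3 + 4)*584)*(1/48972) = 192696/47 + (1*584)*(1/48972) = 192696/47 + 584*(1/48972) = 192696/47 + 146/12243 = 2359183990/575421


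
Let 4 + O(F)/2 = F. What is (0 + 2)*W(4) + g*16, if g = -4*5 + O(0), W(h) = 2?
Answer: -444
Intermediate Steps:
O(F) = -8 + 2*F
g = -28 (g = -4*5 + (-8 + 2*0) = -20 + (-8 + 0) = -20 - 8 = -28)
(0 + 2)*W(4) + g*16 = (0 + 2)*2 - 28*16 = 2*2 - 448 = 4 - 448 = -444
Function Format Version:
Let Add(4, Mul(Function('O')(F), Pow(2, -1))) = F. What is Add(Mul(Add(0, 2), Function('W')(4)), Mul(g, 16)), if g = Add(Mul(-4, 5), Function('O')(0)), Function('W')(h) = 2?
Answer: -444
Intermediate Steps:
Function('O')(F) = Add(-8, Mul(2, F))
g = -28 (g = Add(Mul(-4, 5), Add(-8, Mul(2, 0))) = Add(-20, Add(-8, 0)) = Add(-20, -8) = -28)
Add(Mul(Add(0, 2), Function('W')(4)), Mul(g, 16)) = Add(Mul(Add(0, 2), 2), Mul(-28, 16)) = Add(Mul(2, 2), -448) = Add(4, -448) = -444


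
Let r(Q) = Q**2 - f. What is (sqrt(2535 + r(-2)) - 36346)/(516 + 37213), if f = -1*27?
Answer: -36346/37729 + sqrt(2566)/37729 ≈ -0.96200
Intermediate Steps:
f = -27
r(Q) = 27 + Q**2 (r(Q) = Q**2 - 1*(-27) = Q**2 + 27 = 27 + Q**2)
(sqrt(2535 + r(-2)) - 36346)/(516 + 37213) = (sqrt(2535 + (27 + (-2)**2)) - 36346)/(516 + 37213) = (sqrt(2535 + (27 + 4)) - 36346)/37729 = (sqrt(2535 + 31) - 36346)*(1/37729) = (sqrt(2566) - 36346)*(1/37729) = (-36346 + sqrt(2566))*(1/37729) = -36346/37729 + sqrt(2566)/37729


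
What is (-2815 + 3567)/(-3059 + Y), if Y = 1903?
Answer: -188/289 ≈ -0.65052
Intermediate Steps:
(-2815 + 3567)/(-3059 + Y) = (-2815 + 3567)/(-3059 + 1903) = 752/(-1156) = 752*(-1/1156) = -188/289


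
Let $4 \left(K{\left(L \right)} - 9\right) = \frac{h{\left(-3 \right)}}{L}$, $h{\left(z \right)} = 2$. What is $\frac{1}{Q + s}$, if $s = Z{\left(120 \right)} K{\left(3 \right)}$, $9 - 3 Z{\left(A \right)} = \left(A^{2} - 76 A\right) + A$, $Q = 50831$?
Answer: $\frac{2}{68717} \approx 2.9105 \cdot 10^{-5}$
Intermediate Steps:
$Z{\left(A \right)} = 3 + 25 A - \frac{A^{2}}{3}$ ($Z{\left(A \right)} = 3 - \frac{\left(A^{2} - 76 A\right) + A}{3} = 3 - \frac{A^{2} - 75 A}{3} = 3 - \left(- 25 A + \frac{A^{2}}{3}\right) = 3 + 25 A - \frac{A^{2}}{3}$)
$K{\left(L \right)} = 9 + \frac{1}{2 L}$ ($K{\left(L \right)} = 9 + \frac{2 \frac{1}{L}}{4} = 9 + \frac{1}{2 L}$)
$s = - \frac{32945}{2}$ ($s = \left(3 + 25 \cdot 120 - \frac{120^{2}}{3}\right) \left(9 + \frac{1}{2 \cdot 3}\right) = \left(3 + 3000 - 4800\right) \left(9 + \frac{1}{2} \cdot \frac{1}{3}\right) = \left(3 + 3000 - 4800\right) \left(9 + \frac{1}{6}\right) = \left(-1797\right) \frac{55}{6} = - \frac{32945}{2} \approx -16473.0$)
$\frac{1}{Q + s} = \frac{1}{50831 - \frac{32945}{2}} = \frac{1}{\frac{68717}{2}} = \frac{2}{68717}$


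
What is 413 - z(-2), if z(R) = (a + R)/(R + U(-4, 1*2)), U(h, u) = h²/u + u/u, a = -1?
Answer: 2894/7 ≈ 413.43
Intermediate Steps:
U(h, u) = 1 + h²/u (U(h, u) = h²/u + 1 = 1 + h²/u)
z(R) = (-1 + R)/(9 + R) (z(R) = (-1 + R)/(R + (1*2 + (-4)²)/((1*2))) = (-1 + R)/(R + (2 + 16)/2) = (-1 + R)/(R + (½)*18) = (-1 + R)/(R + 9) = (-1 + R)/(9 + R))
413 - z(-2) = 413 - (-1 - 2)/(9 - 2) = 413 - (-3)/7 = 413 - 1*(-3/7) = 413 + 3/7 = 2894/7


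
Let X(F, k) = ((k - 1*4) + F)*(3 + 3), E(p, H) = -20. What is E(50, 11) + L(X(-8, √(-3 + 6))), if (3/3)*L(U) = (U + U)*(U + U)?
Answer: 21148 - 3456*√3 ≈ 15162.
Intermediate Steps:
X(F, k) = -24 + 6*F + 6*k (X(F, k) = ((k - 4) + F)*6 = ((-4 + k) + F)*6 = (-4 + F + k)*6 = -24 + 6*F + 6*k)
L(U) = 4*U² (L(U) = (U + U)*(U + U) = (2*U)*(2*U) = 4*U²)
E(50, 11) + L(X(-8, √(-3 + 6))) = -20 + 4*(-24 + 6*(-8) + 6*√(-3 + 6))² = -20 + 4*(-24 - 48 + 6*√3)² = -20 + 4*(-72 + 6*√3)²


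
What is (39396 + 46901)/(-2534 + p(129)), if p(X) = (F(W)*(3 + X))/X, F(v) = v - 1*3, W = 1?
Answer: -3710771/109050 ≈ -34.028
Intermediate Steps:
F(v) = -3 + v (F(v) = v - 3 = -3 + v)
p(X) = (-6 - 2*X)/X (p(X) = ((-3 + 1)*(3 + X))/X = (-2*(3 + X))/X = (-6 - 2*X)/X)
(39396 + 46901)/(-2534 + p(129)) = (39396 + 46901)/(-2534 + (-2 - 6/129)) = 86297/(-2534 + (-2 - 6*1/129)) = 86297/(-2534 + (-2 - 2/43)) = 86297/(-2534 - 88/43) = 86297/(-109050/43) = 86297*(-43/109050) = -3710771/109050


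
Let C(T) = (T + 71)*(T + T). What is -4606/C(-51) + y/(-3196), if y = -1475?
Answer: 65183/23970 ≈ 2.7194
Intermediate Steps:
C(T) = 2*T*(71 + T) (C(T) = (71 + T)*(2*T) = 2*T*(71 + T))
-4606/C(-51) + y/(-3196) = -4606*(-1/(102*(71 - 51))) - 1475/(-3196) = -4606/(2*(-51)*20) - 1475*(-1/3196) = -4606/(-2040) + 1475/3196 = -4606*(-1/2040) + 1475/3196 = 2303/1020 + 1475/3196 = 65183/23970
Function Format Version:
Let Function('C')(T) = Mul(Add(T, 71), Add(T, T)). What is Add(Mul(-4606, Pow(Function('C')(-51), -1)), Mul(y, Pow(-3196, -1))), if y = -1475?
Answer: Rational(65183, 23970) ≈ 2.7194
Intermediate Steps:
Function('C')(T) = Mul(2, T, Add(71, T)) (Function('C')(T) = Mul(Add(71, T), Mul(2, T)) = Mul(2, T, Add(71, T)))
Add(Mul(-4606, Pow(Function('C')(-51), -1)), Mul(y, Pow(-3196, -1))) = Add(Mul(-4606, Pow(Mul(2, -51, Add(71, -51)), -1)), Mul(-1475, Pow(-3196, -1))) = Add(Mul(-4606, Pow(Mul(2, -51, 20), -1)), Mul(-1475, Rational(-1, 3196))) = Add(Mul(-4606, Pow(-2040, -1)), Rational(1475, 3196)) = Add(Mul(-4606, Rational(-1, 2040)), Rational(1475, 3196)) = Add(Rational(2303, 1020), Rational(1475, 3196)) = Rational(65183, 23970)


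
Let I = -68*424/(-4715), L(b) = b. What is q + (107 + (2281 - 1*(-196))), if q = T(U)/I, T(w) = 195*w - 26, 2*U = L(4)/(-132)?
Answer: 1636038081/634304 ≈ 2579.3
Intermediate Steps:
U = -1/66 (U = (4/(-132))/2 = (4*(-1/132))/2 = (½)*(-1/33) = -1/66 ≈ -0.015152)
T(w) = -26 + 195*w
I = 28832/4715 (I = -28832*(-1/4715) = 28832/4715 ≈ 6.1150)
q = -3003455/634304 (q = (-26 + 195*(-1/66))/(28832/4715) = (-26 - 65/22)*(4715/28832) = -637/22*4715/28832 = -3003455/634304 ≈ -4.7350)
q + (107 + (2281 - 1*(-196))) = -3003455/634304 + (107 + (2281 - 1*(-196))) = -3003455/634304 + (107 + (2281 + 196)) = -3003455/634304 + (107 + 2477) = -3003455/634304 + 2584 = 1636038081/634304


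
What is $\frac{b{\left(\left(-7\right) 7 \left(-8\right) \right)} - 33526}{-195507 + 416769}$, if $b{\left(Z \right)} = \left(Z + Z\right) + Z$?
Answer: $- \frac{16175}{110631} \approx -0.14621$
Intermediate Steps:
$b{\left(Z \right)} = 3 Z$ ($b{\left(Z \right)} = 2 Z + Z = 3 Z$)
$\frac{b{\left(\left(-7\right) 7 \left(-8\right) \right)} - 33526}{-195507 + 416769} = \frac{3 \left(-7\right) 7 \left(-8\right) - 33526}{-195507 + 416769} = \frac{3 \left(\left(-49\right) \left(-8\right)\right) - 33526}{221262} = \left(3 \cdot 392 - 33526\right) \frac{1}{221262} = \left(1176 - 33526\right) \frac{1}{221262} = \left(-32350\right) \frac{1}{221262} = - \frac{16175}{110631}$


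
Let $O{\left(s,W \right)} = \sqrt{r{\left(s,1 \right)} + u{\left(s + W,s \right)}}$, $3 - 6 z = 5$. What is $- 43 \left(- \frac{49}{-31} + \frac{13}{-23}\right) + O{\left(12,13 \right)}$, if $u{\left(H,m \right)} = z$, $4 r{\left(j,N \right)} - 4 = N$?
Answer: $- \frac{31132}{713} + \frac{\sqrt{33}}{6} \approx -42.706$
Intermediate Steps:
$z = - \frac{1}{3}$ ($z = \frac{1}{2} - \frac{5}{6} = - \frac{1}{3} \approx -0.33333$)
$r{\left(j,N \right)} = 1 + \frac{N}{4}$
$u{\left(H,m \right)} = - \frac{1}{3}$
$O{\left(s,W \right)} = \frac{\sqrt{33}}{6}$ ($O{\left(s,W \right)} = \sqrt{\left(1 + \frac{1}{4} \cdot 1\right) - \frac{1}{3}} = \sqrt{\left(1 + \frac{1}{4}\right) - \frac{1}{3}} = \sqrt{\frac{5}{4} - \frac{1}{3}} = \sqrt{\frac{11}{12}} = \frac{\sqrt{33}}{6}$)
$- 43 \left(- \frac{49}{-31} + \frac{13}{-23}\right) + O{\left(12,13 \right)} = - 43 \left(- \frac{49}{-31} + \frac{13}{-23}\right) + \frac{\sqrt{33}}{6} = - 43 \left(\left(-49\right) \left(- \frac{1}{31}\right) + 13 \left(- \frac{1}{23}\right)\right) + \frac{\sqrt{33}}{6} = - 43 \left(\frac{49}{31} - \frac{13}{23}\right) + \frac{\sqrt{33}}{6} = \left(-43\right) \frac{724}{713} + \frac{\sqrt{33}}{6} = - \frac{31132}{713} + \frac{\sqrt{33}}{6}$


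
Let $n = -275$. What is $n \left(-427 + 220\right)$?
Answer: $56925$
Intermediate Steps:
$n \left(-427 + 220\right) = - 275 \left(-427 + 220\right) = \left(-275\right) \left(-207\right) = 56925$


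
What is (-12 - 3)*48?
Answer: -720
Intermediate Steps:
(-12 - 3)*48 = -15*48 = -720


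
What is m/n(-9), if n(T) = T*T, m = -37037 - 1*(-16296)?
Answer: -20741/81 ≈ -256.06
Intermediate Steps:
m = -20741 (m = -37037 + 16296 = -20741)
n(T) = T**2
m/n(-9) = -20741/((-9)**2) = -20741/81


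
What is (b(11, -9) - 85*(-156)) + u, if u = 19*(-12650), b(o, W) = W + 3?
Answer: -227096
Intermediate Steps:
b(o, W) = 3 + W
u = -240350
(b(11, -9) - 85*(-156)) + u = ((3 - 9) - 85*(-156)) - 240350 = (-6 + 13260) - 240350 = 13254 - 240350 = -227096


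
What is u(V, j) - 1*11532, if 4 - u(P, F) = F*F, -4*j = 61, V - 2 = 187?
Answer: -188169/16 ≈ -11761.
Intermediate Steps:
V = 189 (V = 2 + 187 = 189)
j = -61/4 (j = -1/4*61 = -61/4 ≈ -15.250)
u(P, F) = 4 - F**2 (u(P, F) = 4 - F*F = 4 - F**2)
u(V, j) - 1*11532 = (4 - (-61/4)**2) - 1*11532 = (4 - 1*3721/16) - 11532 = (4 - 3721/16) - 11532 = -3657/16 - 11532 = -188169/16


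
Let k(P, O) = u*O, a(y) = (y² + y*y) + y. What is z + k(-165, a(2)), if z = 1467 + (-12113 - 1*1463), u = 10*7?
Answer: -11409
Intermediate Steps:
u = 70
a(y) = y + 2*y² (a(y) = (y² + y²) + y = 2*y² + y = y + 2*y²)
z = -12109 (z = 1467 + (-12113 - 1463) = 1467 - 13576 = -12109)
k(P, O) = 70*O
z + k(-165, a(2)) = -12109 + 70*(2*(1 + 2*2)) = -12109 + 70*(2*(1 + 4)) = -12109 + 70*(2*5) = -12109 + 70*10 = -12109 + 700 = -11409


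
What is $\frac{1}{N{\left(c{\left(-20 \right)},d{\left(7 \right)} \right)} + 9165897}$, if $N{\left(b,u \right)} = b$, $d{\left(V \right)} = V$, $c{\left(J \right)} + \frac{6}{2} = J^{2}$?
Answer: $\frac{1}{9166294} \approx 1.091 \cdot 10^{-7}$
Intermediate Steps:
$c{\left(J \right)} = -3 + J^{2}$
$\frac{1}{N{\left(c{\left(-20 \right)},d{\left(7 \right)} \right)} + 9165897} = \frac{1}{\left(-3 + \left(-20\right)^{2}\right) + 9165897} = \frac{1}{\left(-3 + 400\right) + 9165897} = \frac{1}{397 + 9165897} = \frac{1}{9166294}$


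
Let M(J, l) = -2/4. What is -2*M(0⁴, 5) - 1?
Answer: 0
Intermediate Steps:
M(J, l) = -½ (M(J, l) = -2*¼ = -½)
-2*M(0⁴, 5) - 1 = -2*(-½) - 1 = 1 - 1 = 0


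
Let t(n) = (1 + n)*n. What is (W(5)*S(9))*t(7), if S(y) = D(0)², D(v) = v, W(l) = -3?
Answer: 0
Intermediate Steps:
t(n) = n*(1 + n)
S(y) = 0 (S(y) = 0² = 0)
(W(5)*S(9))*t(7) = (-3*0)*(7*(1 + 7)) = 0*(7*8) = 0*56 = 0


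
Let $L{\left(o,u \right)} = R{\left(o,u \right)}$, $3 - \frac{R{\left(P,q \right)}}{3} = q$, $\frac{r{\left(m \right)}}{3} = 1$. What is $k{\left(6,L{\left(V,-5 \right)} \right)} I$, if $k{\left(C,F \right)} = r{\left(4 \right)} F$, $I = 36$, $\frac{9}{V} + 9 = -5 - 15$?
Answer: $2592$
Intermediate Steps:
$V = - \frac{9}{29}$ ($V = \frac{9}{-9 - 20} = \frac{9}{-29} = 9 \left(- \frac{1}{29}\right) = - \frac{9}{29} \approx -0.31034$)
$r{\left(m \right)} = 3$ ($r{\left(m \right)} = 3 \cdot 1 = 3$)
$R{\left(P,q \right)} = 9 - 3 q$
$L{\left(o,u \right)} = 9 - 3 u$
$k{\left(C,F \right)} = 3 F$
$k{\left(6,L{\left(V,-5 \right)} \right)} I = 3 \left(9 - -15\right) 36 = 3 \left(9 + 15\right) 36 = 3 \cdot 24 \cdot 36 = 72 \cdot 36 = 2592$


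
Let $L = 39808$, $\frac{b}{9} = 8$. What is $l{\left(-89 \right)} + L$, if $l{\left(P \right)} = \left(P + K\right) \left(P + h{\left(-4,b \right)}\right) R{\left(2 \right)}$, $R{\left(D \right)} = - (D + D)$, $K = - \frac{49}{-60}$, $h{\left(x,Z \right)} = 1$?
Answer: $\frac{131512}{15} \approx 8767.5$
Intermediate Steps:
$b = 72$ ($b = 9 \cdot 8 = 72$)
$K = \frac{49}{60}$ ($K = \left(-49\right) \left(- \frac{1}{60}\right) = \frac{49}{60} \approx 0.81667$)
$R{\left(D \right)} = - 2 D$
$l{\left(P \right)} = - 4 \left(1 + P\right) \left(\frac{49}{60} + P\right)$ ($l{\left(P \right)} = \left(P + \frac{49}{60}\right) \left(P + 1\right) \left(\left(-2\right) 2\right) = \left(\frac{49}{60} + P\right) \left(1 + P\right) \left(-4\right) = \left(1 + P\right) \left(\frac{49}{60} + P\right) \left(-4\right) = - 4 \left(1 + P\right) \left(\frac{49}{60} + P\right)$)
$l{\left(-89 \right)} + L = \left(- \frac{49}{15} - 4 \left(-89\right)^{2} - - \frac{9701}{15}\right) + 39808 = \left(- \frac{49}{15} - 31684 + \frac{9701}{15}\right) + 39808 = - \frac{465608}{15} + 39808 = \frac{131512}{15}$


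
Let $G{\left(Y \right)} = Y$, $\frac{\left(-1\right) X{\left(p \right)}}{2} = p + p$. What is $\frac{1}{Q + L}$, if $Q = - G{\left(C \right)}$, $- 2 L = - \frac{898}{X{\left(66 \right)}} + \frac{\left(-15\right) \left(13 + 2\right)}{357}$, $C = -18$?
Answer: $\frac{31416}{521957} \approx 0.060189$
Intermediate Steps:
$X{\left(p \right)} = - 4 p$ ($X{\left(p \right)} = - 2 \left(p + p\right) = - 2 \cdot 2 p = - 4 p$)
$L = - \frac{43531}{31416}$ ($L = - \frac{- \frac{898}{\left(-4\right) 66} + \frac{\left(-15\right) \left(13 + 2\right)}{357}}{2} = - \frac{- \frac{898}{-264} + \left(-15\right) 15 \cdot \frac{1}{357}}{2} = - \frac{\left(-898\right) \left(- \frac{1}{264}\right) - \frac{75}{119}}{2} = - \frac{\frac{449}{132} - \frac{75}{119}}{2} = \left(- \frac{1}{2}\right) \frac{43531}{15708} = - \frac{43531}{31416} \approx -1.3856$)
$Q = 18$ ($Q = \left(-1\right) \left(-18\right) = 18$)
$\frac{1}{Q + L} = \frac{1}{18 - \frac{43531}{31416}} = \frac{1}{\frac{521957}{31416}} = \frac{31416}{521957}$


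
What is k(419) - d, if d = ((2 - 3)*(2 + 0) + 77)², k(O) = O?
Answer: -5206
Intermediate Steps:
d = 5625 (d = (-1*2 + 77)² = (-2 + 77)² = 75² = 5625)
k(419) - d = 419 - 1*5625 = 419 - 5625 = -5206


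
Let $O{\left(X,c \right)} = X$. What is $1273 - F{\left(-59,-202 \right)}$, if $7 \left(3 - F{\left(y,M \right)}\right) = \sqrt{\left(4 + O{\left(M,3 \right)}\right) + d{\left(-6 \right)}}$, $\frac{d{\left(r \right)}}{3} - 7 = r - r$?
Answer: $1270 + \frac{i \sqrt{177}}{7} \approx 1270.0 + 1.9006 i$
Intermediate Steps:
$d{\left(r \right)} = 21$ ($d{\left(r \right)} = 21 + 3 \left(r - r\right) = 21 + 3 \cdot 0 = 21 + 0 = 21$)
$F{\left(y,M \right)} = 3 - \frac{\sqrt{25 + M}}{7}$ ($F{\left(y,M \right)} = 3 - \frac{\sqrt{\left(4 + M\right) + 21}}{7} = 3 - \frac{\sqrt{25 + M}}{7}$)
$1273 - F{\left(-59,-202 \right)} = 1273 - \left(3 - \frac{\sqrt{25 - 202}}{7}\right) = 1273 - \left(3 - \frac{\sqrt{-177}}{7}\right) = 1273 - \left(3 - \frac{i \sqrt{177}}{7}\right) = 1270 + \frac{i \sqrt{177}}{7}$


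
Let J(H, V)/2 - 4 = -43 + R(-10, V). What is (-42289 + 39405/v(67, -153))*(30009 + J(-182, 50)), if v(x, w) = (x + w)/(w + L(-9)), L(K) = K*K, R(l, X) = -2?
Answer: -11966221169/43 ≈ -2.7828e+8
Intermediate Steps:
L(K) = K²
J(H, V) = -82 (J(H, V) = 8 + 2*(-43 - 2) = 8 + 2*(-45) = 8 - 90 = -82)
v(x, w) = (w + x)/(81 + w) (v(x, w) = (x + w)/(w + (-9)²) = (w + x)/(w + 81) = (w + x)/(81 + w))
(-42289 + 39405/v(67, -153))*(30009 + J(-182, 50)) = (-42289 + 39405/(((-153 + 67)/(81 - 153))))*(30009 - 82) = (-42289 + 39405/((-86/(-72))))*29927 = (-42289 + 39405/((-1/72*(-86))))*29927 = (-42289 + 39405/(43/36))*29927 = (-42289 + 39405*(36/43))*29927 = (-42289 + 1418580/43)*29927 = -399847/43*29927 = -11966221169/43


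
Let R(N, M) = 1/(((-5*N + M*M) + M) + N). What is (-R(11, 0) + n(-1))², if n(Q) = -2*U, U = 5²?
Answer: 4835601/1936 ≈ 2497.7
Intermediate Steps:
U = 25
n(Q) = -50 (n(Q) = -2*25 = -50)
R(N, M) = 1/(M + M² - 4*N) (R(N, M) = 1/(((-5*N + M²) + M) + N) = 1/(((M² - 5*N) + M) + N) = 1/((M + M² - 5*N) + N) = 1/(M + M² - 4*N))
(-R(11, 0) + n(-1))² = (-1/(0 + 0² - 4*11) - 50)² = (-1/(0 + 0 - 44) - 50)² = (-1/(-44) - 50)² = (-1*(-1/44) - 50)² = (1/44 - 50)² = (-2199/44)² = 4835601/1936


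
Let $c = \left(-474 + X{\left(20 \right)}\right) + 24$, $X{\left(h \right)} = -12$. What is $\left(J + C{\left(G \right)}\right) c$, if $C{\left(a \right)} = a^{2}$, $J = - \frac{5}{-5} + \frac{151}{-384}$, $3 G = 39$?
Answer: $- \frac{5014933}{64} \approx -78358.0$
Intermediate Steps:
$G = 13$ ($G = \frac{1}{3} \cdot 39 = 13$)
$J = \frac{233}{384}$ ($J = \left(-5\right) \left(- \frac{1}{5}\right) + 151 \left(- \frac{1}{384}\right) = 1 - \frac{151}{384} = \frac{233}{384} \approx 0.60677$)
$c = -462$ ($c = \left(-474 - 12\right) + 24 = -486 + 24 = -462$)
$\left(J + C{\left(G \right)}\right) c = \left(\frac{233}{384} + 13^{2}\right) \left(-462\right) = \left(\frac{233}{384} + 169\right) \left(-462\right) = \frac{65129}{384} \left(-462\right) = - \frac{5014933}{64}$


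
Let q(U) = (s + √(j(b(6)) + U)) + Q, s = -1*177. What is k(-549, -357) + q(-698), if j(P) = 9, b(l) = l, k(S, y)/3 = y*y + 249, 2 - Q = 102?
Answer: 382817 + I*√689 ≈ 3.8282e+5 + 26.249*I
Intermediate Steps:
Q = -100 (Q = 2 - 1*102 = 2 - 102 = -100)
k(S, y) = 747 + 3*y² (k(S, y) = 3*(y*y + 249) = 3*(y² + 249) = 3*(249 + y²) = 747 + 3*y²)
s = -177
q(U) = -277 + √(9 + U) (q(U) = (-177 + √(9 + U)) - 100 = -277 + √(9 + U))
k(-549, -357) + q(-698) = (747 + 3*(-357)²) + (-277 + √(9 - 698)) = (747 + 3*127449) + (-277 + √(-689)) = (747 + 382347) + (-277 + I*√689) = 383094 + (-277 + I*√689) = 382817 + I*√689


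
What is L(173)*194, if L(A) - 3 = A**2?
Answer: 5806808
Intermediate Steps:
L(A) = 3 + A**2
L(173)*194 = (3 + 173**2)*194 = (3 + 29929)*194 = 29932*194 = 5806808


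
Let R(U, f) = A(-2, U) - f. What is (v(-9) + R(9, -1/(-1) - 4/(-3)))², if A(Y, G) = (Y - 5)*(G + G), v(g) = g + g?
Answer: 192721/9 ≈ 21413.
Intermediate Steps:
v(g) = 2*g
A(Y, G) = 2*G*(-5 + Y) (A(Y, G) = (-5 + Y)*(2*G) = 2*G*(-5 + Y))
R(U, f) = -f - 14*U (R(U, f) = 2*U*(-5 - 2) - f = 2*U*(-7) - f = -14*U - f = -f - 14*U)
(v(-9) + R(9, -1/(-1) - 4/(-3)))² = (2*(-9) + (-(-1/(-1) - 4/(-3)) - 14*9))² = (-18 + (-(-1*(-1) - 4*(-⅓)) - 126))² = (-18 + (-(1 + 4/3) - 126))² = (-18 + (-1*7/3 - 126))² = (-18 + (-7/3 - 126))² = (-18 - 385/3)² = (-439/3)² = 192721/9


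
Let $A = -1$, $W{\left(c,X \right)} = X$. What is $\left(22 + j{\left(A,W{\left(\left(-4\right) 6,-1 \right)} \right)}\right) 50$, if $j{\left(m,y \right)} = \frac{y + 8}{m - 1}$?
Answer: $925$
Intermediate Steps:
$j{\left(m,y \right)} = \frac{8 + y}{-1 + m}$
$\left(22 + j{\left(A,W{\left(\left(-4\right) 6,-1 \right)} \right)}\right) 50 = \left(22 + \frac{8 - 1}{-1 - 1}\right) 50 = \left(22 + \frac{1}{-2} \cdot 7\right) 50 = \left(22 - \frac{7}{2}\right) 50 = \frac{37}{2} \cdot 50 = 925$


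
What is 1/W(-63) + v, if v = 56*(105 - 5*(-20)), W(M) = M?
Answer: 723239/63 ≈ 11480.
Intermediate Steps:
v = 11480 (v = 56*(105 + 100) = 56*205 = 11480)
1/W(-63) + v = 1/(-63) + 11480 = -1/63 + 11480 = 723239/63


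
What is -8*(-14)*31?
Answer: 3472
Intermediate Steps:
-8*(-14)*31 = 112*31 = 3472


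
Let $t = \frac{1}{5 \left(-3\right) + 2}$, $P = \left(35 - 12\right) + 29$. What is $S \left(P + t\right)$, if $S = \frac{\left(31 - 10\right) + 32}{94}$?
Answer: $\frac{35775}{1222} \approx 29.276$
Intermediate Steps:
$P = 52$ ($P = 23 + 29 = 52$)
$t = - \frac{1}{13}$ ($t = \frac{1}{-15 + 2} = \frac{1}{-13} = - \frac{1}{13} \approx -0.076923$)
$S = \frac{53}{94}$ ($S = \left(21 + 32\right) \frac{1}{94} = 53 \cdot \frac{1}{94} = \frac{53}{94} \approx 0.56383$)
$S \left(P + t\right) = \frac{53 \left(52 - \frac{1}{13}\right)}{94} = \frac{53}{94} \cdot \frac{675}{13} = \frac{35775}{1222}$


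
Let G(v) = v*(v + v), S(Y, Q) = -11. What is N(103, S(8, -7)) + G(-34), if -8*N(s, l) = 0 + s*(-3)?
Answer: 18805/8 ≈ 2350.6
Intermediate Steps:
N(s, l) = 3*s/8 (N(s, l) = -(0 + s*(-3))/8 = -(0 - 3*s)/8 = -(-3)*s/8 = 3*s/8)
G(v) = 2*v**2 (G(v) = v*(2*v) = 2*v**2)
N(103, S(8, -7)) + G(-34) = (3/8)*103 + 2*(-34)**2 = 309/8 + 2*1156 = 309/8 + 2312 = 18805/8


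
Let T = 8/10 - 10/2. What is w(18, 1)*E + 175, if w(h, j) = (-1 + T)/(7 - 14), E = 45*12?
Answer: 4033/7 ≈ 576.14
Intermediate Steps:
E = 540
T = -21/5 (T = 8*(⅒) - 10*½ = ⅘ - 5 = -21/5 ≈ -4.2000)
w(h, j) = 26/35 (w(h, j) = (-1 - 21/5)/(7 - 14) = -26/5/(-7) = -26/5*(-⅐) = 26/35)
w(18, 1)*E + 175 = (26/35)*540 + 175 = 2808/7 + 175 = 4033/7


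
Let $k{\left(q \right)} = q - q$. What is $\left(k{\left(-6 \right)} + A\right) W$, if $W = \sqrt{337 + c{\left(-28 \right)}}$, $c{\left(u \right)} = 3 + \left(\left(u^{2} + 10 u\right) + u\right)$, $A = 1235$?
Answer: $4940 \sqrt{51} \approx 35279.0$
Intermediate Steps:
$c{\left(u \right)} = 3 + u^{2} + 11 u$ ($c{\left(u \right)} = 3 + \left(u^{2} + 11 u\right) = 3 + u^{2} + 11 u$)
$W = 4 \sqrt{51}$ ($W = \sqrt{337 + \left(3 + \left(-28\right)^{2} + 11 \left(-28\right)\right)} = \sqrt{337 + \left(3 + 784 - 308\right)} = \sqrt{337 + 479} = \sqrt{816} = 4 \sqrt{51} \approx 28.566$)
$k{\left(q \right)} = 0$
$\left(k{\left(-6 \right)} + A\right) W = \left(0 + 1235\right) 4 \sqrt{51} = 1235 \cdot 4 \sqrt{51} = 4940 \sqrt{51}$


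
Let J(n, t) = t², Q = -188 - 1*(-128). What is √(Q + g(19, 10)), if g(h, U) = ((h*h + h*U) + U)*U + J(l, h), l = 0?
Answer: √5911 ≈ 76.883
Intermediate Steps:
Q = -60 (Q = -188 + 128 = -60)
g(h, U) = h² + U*(U + h² + U*h) (g(h, U) = ((h*h + h*U) + U)*U + h² = ((h² + U*h) + U)*U + h² = (U + h² + U*h)*U + h² = U*(U + h² + U*h) + h² = h² + U*(U + h² + U*h))
√(Q + g(19, 10)) = √(-60 + (10² + 19² + 10*19² + 19*10²)) = √(-60 + (100 + 361 + 10*361 + 19*100)) = √(-60 + (100 + 361 + 3610 + 1900)) = √(-60 + 5971) = √5911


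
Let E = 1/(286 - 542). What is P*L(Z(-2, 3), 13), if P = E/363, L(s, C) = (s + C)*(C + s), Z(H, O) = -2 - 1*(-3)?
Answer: -49/23232 ≈ -0.0021092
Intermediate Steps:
E = -1/256 (E = 1/(-256) = -1/256 ≈ -0.0039063)
Z(H, O) = 1 (Z(H, O) = -2 + 3 = 1)
L(s, C) = (C + s)**2 (L(s, C) = (C + s)*(C + s) = (C + s)**2)
P = -1/92928 (P = -1/256/363 = -1/256*1/363 = -1/92928 ≈ -1.0761e-5)
P*L(Z(-2, 3), 13) = -(13 + 1)**2/92928 = -1/92928*14**2 = -1/92928*196 = -49/23232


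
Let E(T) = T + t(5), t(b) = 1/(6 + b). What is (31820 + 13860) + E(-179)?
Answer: 500512/11 ≈ 45501.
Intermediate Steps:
E(T) = 1/11 + T (E(T) = T + 1/(6 + 5) = T + 1/11 = 1/11 + T)
(31820 + 13860) + E(-179) = (31820 + 13860) + (1/11 - 179) = 45680 - 1968/11 = 500512/11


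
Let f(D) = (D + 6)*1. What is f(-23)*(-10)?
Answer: 170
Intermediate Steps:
f(D) = 6 + D (f(D) = (6 + D)*1 = 6 + D)
f(-23)*(-10) = (6 - 23)*(-10) = -17*(-10) = 170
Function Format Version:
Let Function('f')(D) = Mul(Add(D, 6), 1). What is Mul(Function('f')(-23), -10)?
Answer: 170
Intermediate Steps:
Function('f')(D) = Add(6, D) (Function('f')(D) = Mul(Add(6, D), 1) = Add(6, D))
Mul(Function('f')(-23), -10) = Mul(Add(6, -23), -10) = Mul(-17, -10) = 170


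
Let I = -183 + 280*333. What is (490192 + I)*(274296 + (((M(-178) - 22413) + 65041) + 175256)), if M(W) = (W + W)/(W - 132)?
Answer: 44494945205422/155 ≈ 2.8706e+11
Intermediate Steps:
I = 93057 (I = -183 + 93240 = 93057)
M(W) = 2*W/(-132 + W) (M(W) = (2*W)/(-132 + W) = 2*W/(-132 + W))
(490192 + I)*(274296 + (((M(-178) - 22413) + 65041) + 175256)) = (490192 + 93057)*(274296 + (((2*(-178)/(-132 - 178) - 22413) + 65041) + 175256)) = 583249*(274296 + (((2*(-178)/(-310) - 22413) + 65041) + 175256)) = 583249*(274296 + (((2*(-178)*(-1/310) - 22413) + 65041) + 175256)) = 583249*(274296 + (((178/155 - 22413) + 65041) + 175256)) = 583249*(274296 + ((-3473837/155 + 65041) + 175256)) = 583249*(274296 + (6607518/155 + 175256)) = 583249*(274296 + 33772198/155) = 583249*(76288078/155) = 44494945205422/155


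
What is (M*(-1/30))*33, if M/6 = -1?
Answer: 33/5 ≈ 6.6000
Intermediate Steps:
M = -6 (M = 6*(-1) = -6)
(M*(-1/30))*33 = -(-6)/30*33 = -6*(-1/30)*33 = (⅕)*33 = 33/5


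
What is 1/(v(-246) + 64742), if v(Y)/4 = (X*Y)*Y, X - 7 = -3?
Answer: 1/1032998 ≈ 9.6806e-7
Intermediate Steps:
X = 4 (X = 7 - 3 = 4)
v(Y) = 16*Y² (v(Y) = 4*((4*Y)*Y) = 4*(4*Y²) = 16*Y²)
1/(v(-246) + 64742) = 1/(16*(-246)² + 64742) = 1/(16*60516 + 64742) = 1/(968256 + 64742) = 1/1032998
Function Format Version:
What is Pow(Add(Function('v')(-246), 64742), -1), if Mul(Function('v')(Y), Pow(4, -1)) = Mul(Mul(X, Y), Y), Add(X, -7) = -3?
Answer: Rational(1, 1032998) ≈ 9.6806e-7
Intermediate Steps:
X = 4 (X = Add(7, -3) = 4)
Function('v')(Y) = Mul(16, Pow(Y, 2)) (Function('v')(Y) = Mul(4, Mul(Mul(4, Y), Y)) = Mul(4, Mul(4, Pow(Y, 2))) = Mul(16, Pow(Y, 2)))
Pow(Add(Function('v')(-246), 64742), -1) = Pow(Add(Mul(16, Pow(-246, 2)), 64742), -1) = Pow(Add(Mul(16, 60516), 64742), -1) = Pow(Add(968256, 64742), -1) = Pow(1032998, -1) = Rational(1, 1032998)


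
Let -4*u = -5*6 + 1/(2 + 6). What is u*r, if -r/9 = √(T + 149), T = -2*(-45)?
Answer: -2151*√239/32 ≈ -1039.2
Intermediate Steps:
u = 239/32 (u = -(-5*6 + 1/(2 + 6))/4 = -(-30 + 1/8)/4 = -(-30 + ⅛)/4 = -¼*(-239/8) = 239/32 ≈ 7.4688)
T = 90
r = -9*√239 (r = -9*√(90 + 149) = -9*√239 ≈ -139.14)
u*r = 239*(-9*√239)/32 = -2151*√239/32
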